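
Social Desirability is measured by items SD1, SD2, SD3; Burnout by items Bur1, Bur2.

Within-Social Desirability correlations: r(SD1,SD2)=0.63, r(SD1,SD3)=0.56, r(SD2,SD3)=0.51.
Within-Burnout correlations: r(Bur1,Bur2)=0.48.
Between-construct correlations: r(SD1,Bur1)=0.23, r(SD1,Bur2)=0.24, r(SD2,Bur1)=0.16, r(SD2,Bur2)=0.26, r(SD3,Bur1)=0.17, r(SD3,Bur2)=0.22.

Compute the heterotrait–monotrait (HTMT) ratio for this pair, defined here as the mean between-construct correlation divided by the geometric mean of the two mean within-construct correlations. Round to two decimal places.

Between-construct mean = 1.28/6 = 0.2133.
Mean within-SD = 1.70/3 = 0.5667; mean within-Bur = 0.48/1 = 0.4800.
Geometric mean = √(0.5667 × 0.4800) = 0.5216.
HTMT = 0.2133 / 0.5216 = 0.41.

0.41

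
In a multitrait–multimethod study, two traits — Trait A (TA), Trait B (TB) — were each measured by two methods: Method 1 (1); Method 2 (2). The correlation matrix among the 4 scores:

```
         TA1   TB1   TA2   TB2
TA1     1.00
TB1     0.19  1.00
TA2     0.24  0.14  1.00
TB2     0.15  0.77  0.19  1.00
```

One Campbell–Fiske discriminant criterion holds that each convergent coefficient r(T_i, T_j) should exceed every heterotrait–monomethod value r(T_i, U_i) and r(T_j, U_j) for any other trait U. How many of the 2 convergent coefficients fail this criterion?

Checking each validity diagonal entry against its comparison values:
TA (methods 1·2): 0.24 vs {0.19, 0.19} → pass.
TB (methods 1·2): 0.77 vs {0.19, 0.19} → pass.
0 of 2 fail.

0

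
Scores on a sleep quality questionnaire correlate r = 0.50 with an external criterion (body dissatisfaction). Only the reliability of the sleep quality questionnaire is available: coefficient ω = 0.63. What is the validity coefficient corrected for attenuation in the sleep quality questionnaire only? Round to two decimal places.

Single correction: r_c = r_obs / √r_xx = 0.50 / √0.63 = 0.50 / 0.7937 ≈ 0.63.

0.63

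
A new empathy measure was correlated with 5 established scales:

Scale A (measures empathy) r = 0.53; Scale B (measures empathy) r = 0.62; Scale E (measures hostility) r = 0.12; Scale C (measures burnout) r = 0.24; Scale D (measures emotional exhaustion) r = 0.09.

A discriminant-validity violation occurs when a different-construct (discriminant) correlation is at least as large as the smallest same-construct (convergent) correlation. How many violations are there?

0

Convergent (same construct = empathy): Scale A, Scale B.
Smallest convergent = 0.53. Discriminant values: 0.12, 0.24, 0.09; count ≥ 0.53 → 0.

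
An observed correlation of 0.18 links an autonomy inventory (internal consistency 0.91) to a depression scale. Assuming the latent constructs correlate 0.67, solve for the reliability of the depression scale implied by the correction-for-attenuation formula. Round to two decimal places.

0.08

r_true = r_obs / √(r_xx · r_yy) ⇒ 0.67 = 0.18 / √(0.91 · r_yy).
√(0.91 · r_yy) = 0.18 / 0.67 = 0.2687; 0.91 · r_yy = 0.0722; r_yy = 0.0722 / 0.91 ≈ 0.08.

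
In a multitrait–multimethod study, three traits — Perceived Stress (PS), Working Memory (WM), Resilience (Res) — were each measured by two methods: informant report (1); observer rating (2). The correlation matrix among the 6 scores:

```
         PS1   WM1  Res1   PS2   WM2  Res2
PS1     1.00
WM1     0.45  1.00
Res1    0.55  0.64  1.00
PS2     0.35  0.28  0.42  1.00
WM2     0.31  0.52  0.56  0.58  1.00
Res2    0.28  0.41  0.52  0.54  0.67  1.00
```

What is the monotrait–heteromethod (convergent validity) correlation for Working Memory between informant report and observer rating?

Same trait (WM), different methods: r(WM1, WM2) = 0.52.

0.52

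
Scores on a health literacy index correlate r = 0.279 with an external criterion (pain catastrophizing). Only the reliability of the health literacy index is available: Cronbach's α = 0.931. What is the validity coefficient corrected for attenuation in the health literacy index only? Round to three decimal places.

Single correction: r_c = r_obs / √r_xx = 0.279 / √0.931 = 0.279 / 0.9649 ≈ 0.289.

0.289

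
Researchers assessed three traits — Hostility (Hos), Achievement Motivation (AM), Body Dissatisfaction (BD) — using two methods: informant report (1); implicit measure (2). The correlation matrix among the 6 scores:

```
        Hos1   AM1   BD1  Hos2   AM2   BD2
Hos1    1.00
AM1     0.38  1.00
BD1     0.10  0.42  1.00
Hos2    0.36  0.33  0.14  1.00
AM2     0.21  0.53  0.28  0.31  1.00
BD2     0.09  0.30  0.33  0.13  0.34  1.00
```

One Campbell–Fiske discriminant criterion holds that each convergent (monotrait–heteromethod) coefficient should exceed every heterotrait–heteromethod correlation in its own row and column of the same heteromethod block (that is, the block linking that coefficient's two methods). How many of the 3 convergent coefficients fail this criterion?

0

Convergent coefficients and their comparison sets:
Hos (methods 1·2): 0.36 vs {0.21, 0.33, 0.09, 0.14} → pass.
AM (methods 1·2): 0.53 vs {0.33, 0.21, 0.30, 0.28} → pass.
BD (methods 1·2): 0.33 vs {0.14, 0.09, 0.28, 0.30} → pass.
0 of 3 fail.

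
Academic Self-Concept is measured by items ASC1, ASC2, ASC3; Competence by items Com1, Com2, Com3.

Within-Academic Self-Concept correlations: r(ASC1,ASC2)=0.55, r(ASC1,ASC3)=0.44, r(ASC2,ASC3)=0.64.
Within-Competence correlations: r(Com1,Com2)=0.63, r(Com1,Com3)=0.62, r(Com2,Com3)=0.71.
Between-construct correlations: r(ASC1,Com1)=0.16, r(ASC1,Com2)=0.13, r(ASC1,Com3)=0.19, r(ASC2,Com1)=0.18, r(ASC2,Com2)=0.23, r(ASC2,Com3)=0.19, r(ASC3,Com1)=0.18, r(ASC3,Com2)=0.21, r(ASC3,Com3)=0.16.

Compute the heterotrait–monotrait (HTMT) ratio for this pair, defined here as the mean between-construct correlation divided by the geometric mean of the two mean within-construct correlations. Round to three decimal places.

0.304

Mean between = 1.63/9 = 0.1811.
Mean within-ASC = 1.63/3 = 0.5433; mean within-Com = 1.96/3 = 0.6533.
Geometric mean = √(0.5433 × 0.6533) = 0.5958.
HTMT = 0.1811 / 0.5958 = 0.304.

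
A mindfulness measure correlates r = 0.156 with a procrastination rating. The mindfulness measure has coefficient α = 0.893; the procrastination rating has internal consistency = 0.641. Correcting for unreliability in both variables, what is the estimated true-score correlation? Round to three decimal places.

0.206

r_true = r_obs / √(r_xx · r_yy) = 0.156 / √(0.893 × 0.641) = 0.156 / √0.572413 = 0.156 / 0.7566 ≈ 0.206.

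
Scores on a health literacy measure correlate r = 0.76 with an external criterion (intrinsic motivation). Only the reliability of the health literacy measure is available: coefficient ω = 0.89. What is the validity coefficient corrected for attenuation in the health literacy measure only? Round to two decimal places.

Single correction: r_c = r_obs / √r_xx = 0.76 / √0.89 = 0.76 / 0.9434 ≈ 0.81.

0.81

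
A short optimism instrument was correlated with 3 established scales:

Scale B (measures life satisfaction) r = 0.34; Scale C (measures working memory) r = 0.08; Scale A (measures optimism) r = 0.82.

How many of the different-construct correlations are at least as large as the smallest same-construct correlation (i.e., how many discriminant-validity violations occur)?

Convergent (same construct = optimism): Scale A.
Smallest convergent = 0.82. Discriminant values: 0.34, 0.08; count ≥ 0.82 → 0.

0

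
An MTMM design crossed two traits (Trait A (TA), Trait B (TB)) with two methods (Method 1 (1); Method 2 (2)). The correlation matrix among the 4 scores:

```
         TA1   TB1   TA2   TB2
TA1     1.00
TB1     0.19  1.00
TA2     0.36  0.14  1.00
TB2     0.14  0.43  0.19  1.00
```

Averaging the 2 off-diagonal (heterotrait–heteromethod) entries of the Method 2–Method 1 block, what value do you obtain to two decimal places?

0.14

HTHM values (method 2 × method 1): 0.14, 0.14; mean = 0.28/2 = 0.14.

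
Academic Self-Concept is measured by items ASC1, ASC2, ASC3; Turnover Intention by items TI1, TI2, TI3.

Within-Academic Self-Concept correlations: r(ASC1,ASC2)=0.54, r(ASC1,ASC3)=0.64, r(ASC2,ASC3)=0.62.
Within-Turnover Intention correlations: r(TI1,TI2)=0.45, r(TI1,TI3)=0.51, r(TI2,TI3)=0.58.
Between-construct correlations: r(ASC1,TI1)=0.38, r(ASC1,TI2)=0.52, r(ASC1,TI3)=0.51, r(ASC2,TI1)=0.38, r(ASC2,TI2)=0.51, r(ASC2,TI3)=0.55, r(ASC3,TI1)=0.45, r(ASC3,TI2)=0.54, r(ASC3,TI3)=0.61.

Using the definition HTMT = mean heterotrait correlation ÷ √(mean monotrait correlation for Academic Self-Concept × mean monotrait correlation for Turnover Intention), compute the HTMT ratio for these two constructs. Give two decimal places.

Mean between = 4.45/9 = 0.4944.
Mean within-ASC = 1.80/3 = 0.6000; mean within-TI = 1.54/3 = 0.5133.
Geometric mean = √(0.6000 × 0.5133) = 0.5550.
HTMT = 0.4944 / 0.5550 = 0.89.

0.89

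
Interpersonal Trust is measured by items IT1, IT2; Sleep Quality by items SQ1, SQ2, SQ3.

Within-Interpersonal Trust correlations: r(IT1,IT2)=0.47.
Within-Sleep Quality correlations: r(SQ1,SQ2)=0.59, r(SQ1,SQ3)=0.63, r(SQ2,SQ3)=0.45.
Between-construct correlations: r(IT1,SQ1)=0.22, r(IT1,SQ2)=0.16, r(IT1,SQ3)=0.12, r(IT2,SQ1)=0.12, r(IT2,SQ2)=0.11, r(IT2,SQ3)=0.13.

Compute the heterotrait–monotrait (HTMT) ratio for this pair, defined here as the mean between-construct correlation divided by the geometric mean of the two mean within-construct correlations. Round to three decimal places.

Mean heterotrait r = 0.86/6 = 0.1433.
Mean within-IT = 0.47/1 = 0.4700; mean within-SQ = 1.67/3 = 0.5567.
Geometric mean = √(0.4700 × 0.5567) = 0.5115.
HTMT = 0.1433 / 0.5115 = 0.280.

0.280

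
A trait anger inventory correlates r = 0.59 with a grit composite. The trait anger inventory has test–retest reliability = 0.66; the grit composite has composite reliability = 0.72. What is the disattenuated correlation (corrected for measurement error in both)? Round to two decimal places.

r_true = r_obs / √(r_xx · r_yy) = 0.59 / √(0.66 × 0.72) = 0.59 / √0.4752 = 0.59 / 0.6893 ≈ 0.86.

0.86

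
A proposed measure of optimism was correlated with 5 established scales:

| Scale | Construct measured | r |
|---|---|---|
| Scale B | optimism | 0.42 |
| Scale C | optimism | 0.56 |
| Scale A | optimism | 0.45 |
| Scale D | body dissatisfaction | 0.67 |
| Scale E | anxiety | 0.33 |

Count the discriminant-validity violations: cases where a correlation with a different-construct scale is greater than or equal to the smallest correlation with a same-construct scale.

Convergent (same construct = optimism): Scale B, Scale C, Scale A.
Smallest convergent = 0.42. Discriminant values: 0.67, 0.33; count ≥ 0.42 → 1.

1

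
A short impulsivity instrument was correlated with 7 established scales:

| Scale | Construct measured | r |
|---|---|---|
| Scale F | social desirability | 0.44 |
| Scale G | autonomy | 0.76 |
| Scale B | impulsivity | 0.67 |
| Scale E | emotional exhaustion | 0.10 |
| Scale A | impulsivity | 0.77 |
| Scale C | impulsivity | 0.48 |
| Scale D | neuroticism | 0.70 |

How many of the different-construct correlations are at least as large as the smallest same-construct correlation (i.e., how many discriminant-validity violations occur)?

2

Convergent (same construct = impulsivity): Scale B, Scale A, Scale C.
Smallest convergent = 0.48. Discriminant values: 0.44, 0.76, 0.10, 0.70; count ≥ 0.48 → 2.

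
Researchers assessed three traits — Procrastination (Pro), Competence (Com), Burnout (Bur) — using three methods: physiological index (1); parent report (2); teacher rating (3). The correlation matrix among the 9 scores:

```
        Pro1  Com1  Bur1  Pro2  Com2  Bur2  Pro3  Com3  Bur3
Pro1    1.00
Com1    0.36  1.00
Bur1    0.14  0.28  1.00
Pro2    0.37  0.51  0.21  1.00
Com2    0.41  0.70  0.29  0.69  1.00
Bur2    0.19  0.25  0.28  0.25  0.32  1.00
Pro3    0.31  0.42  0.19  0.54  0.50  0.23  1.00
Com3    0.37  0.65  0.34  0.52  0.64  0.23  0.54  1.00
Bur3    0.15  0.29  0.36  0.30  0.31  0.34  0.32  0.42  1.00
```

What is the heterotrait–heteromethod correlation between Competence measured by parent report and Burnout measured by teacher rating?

Different traits and methods: r(Com2, Bur3) = 0.31.

0.31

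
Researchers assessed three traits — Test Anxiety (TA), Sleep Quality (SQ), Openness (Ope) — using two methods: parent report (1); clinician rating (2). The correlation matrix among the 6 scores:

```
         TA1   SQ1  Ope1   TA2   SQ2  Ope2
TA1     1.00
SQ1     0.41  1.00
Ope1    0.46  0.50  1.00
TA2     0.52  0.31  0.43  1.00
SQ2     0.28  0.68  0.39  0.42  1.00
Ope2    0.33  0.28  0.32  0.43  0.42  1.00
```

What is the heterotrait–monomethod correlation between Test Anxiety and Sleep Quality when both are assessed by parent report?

Different traits, same method: r(TA1, SQ1) = 0.41.

0.41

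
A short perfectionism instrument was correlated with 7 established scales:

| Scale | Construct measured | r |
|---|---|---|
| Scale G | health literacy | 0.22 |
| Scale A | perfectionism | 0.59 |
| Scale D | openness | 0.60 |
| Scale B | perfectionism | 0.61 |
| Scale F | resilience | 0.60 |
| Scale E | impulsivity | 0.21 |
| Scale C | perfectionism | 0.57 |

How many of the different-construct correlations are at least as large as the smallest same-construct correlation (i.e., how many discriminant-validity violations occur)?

Convergent (same construct = perfectionism): Scale A, Scale B, Scale C.
Smallest convergent = 0.57. Discriminant values: 0.22, 0.60, 0.60, 0.21; count ≥ 0.57 → 2.

2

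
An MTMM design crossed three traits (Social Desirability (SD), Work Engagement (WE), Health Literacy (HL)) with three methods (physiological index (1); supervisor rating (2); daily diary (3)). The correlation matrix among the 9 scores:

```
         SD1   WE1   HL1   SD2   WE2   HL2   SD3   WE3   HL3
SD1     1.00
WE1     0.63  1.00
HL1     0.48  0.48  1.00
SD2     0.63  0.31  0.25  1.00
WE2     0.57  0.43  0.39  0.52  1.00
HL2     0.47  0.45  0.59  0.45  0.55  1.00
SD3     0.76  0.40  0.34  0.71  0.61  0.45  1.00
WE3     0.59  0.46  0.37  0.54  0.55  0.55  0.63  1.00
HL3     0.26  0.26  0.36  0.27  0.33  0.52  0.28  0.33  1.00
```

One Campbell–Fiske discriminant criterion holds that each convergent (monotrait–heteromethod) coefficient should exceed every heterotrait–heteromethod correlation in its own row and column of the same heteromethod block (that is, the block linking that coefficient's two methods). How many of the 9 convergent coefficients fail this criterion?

5

Convergent coefficients and their comparison sets:
SD (methods 1·2): 0.63 vs {0.57, 0.31, 0.47, 0.25} → pass.
SD (methods 1·3): 0.76 vs {0.59, 0.40, 0.26, 0.34} → pass.
SD (methods 2·3): 0.71 vs {0.54, 0.61, 0.27, 0.45} → pass.
WE (methods 1·2): 0.43 vs {0.31, 0.57, 0.45, 0.39} → fail.
WE (methods 1·3): 0.46 vs {0.40, 0.59, 0.26, 0.37} → fail.
WE (methods 2·3): 0.55 vs {0.61, 0.54, 0.33, 0.55} → fail.
HL (methods 1·2): 0.59 vs {0.25, 0.47, 0.39, 0.45} → pass.
HL (methods 1·3): 0.36 vs {0.34, 0.26, 0.37, 0.26} → fail.
HL (methods 2·3): 0.52 vs {0.45, 0.27, 0.55, 0.33} → fail.
5 of 9 fail.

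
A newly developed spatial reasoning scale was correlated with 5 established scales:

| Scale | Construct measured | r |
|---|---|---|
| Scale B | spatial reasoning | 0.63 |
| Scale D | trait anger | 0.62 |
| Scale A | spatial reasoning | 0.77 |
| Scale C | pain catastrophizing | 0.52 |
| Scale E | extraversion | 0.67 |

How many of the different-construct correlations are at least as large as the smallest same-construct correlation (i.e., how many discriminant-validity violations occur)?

1

Convergent (same construct = spatial reasoning): Scale B, Scale A.
Smallest convergent = 0.63. Discriminant values: 0.62, 0.52, 0.67; count ≥ 0.63 → 1.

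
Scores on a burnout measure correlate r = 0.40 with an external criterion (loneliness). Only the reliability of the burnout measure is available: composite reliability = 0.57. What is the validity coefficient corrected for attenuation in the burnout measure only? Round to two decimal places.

0.53

Single correction: r_c = r_obs / √r_xx = 0.40 / √0.57 = 0.40 / 0.7550 ≈ 0.53.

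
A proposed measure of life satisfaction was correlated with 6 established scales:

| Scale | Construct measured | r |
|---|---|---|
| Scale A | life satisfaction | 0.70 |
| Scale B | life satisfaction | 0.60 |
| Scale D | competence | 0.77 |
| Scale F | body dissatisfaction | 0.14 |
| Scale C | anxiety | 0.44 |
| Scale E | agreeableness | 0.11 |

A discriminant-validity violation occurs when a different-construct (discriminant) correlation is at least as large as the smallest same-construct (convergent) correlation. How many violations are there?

1

Convergent (same construct = life satisfaction): Scale A, Scale B.
Smallest convergent = 0.60. Discriminant values: 0.77, 0.14, 0.44, 0.11; count ≥ 0.60 → 1.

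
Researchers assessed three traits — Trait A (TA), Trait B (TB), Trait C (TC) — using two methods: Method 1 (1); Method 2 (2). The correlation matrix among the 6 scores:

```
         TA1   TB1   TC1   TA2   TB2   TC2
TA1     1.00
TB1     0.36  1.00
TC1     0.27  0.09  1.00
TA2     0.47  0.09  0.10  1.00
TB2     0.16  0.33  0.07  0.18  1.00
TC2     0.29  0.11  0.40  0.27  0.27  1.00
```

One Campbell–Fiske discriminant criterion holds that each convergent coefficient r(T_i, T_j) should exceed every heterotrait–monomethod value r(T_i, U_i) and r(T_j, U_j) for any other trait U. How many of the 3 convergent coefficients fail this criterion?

Convergent coefficients and their comparison sets:
TA (methods 1·2): 0.47 vs {0.36, 0.18, 0.27, 0.27} → pass.
TB (methods 1·2): 0.33 vs {0.36, 0.18, 0.09, 0.27} → fail.
TC (methods 1·2): 0.40 vs {0.27, 0.27, 0.09, 0.27} → pass.
1 of 3 fail.

1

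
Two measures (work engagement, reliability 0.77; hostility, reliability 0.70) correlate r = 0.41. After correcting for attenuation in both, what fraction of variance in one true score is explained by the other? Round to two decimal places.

Disattenuated r = 0.41 / √(0.77 × 0.70) = 0.41 / 0.7342 = 0.5584.
Shared true-score variance = 0.5584² = 0.3118 ≈ 0.31.

0.31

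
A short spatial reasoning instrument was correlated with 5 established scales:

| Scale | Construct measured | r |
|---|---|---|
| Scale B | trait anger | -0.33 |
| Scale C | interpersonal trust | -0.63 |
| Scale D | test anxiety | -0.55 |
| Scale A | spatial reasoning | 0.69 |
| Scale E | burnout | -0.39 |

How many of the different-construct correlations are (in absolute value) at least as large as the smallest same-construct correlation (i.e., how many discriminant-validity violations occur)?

0

Convergent (same construct = spatial reasoning): Scale A.
Smallest convergent = 0.69. Discriminant |r|: 0.33, 0.63, 0.55, 0.39; count ≥ 0.69 → 0.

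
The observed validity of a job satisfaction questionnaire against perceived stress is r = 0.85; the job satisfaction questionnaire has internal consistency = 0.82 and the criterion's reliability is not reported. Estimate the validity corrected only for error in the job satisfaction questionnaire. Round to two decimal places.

0.94

Single correction: r_c = r_obs / √r_xx = 0.85 / √0.82 = 0.85 / 0.9055 ≈ 0.94.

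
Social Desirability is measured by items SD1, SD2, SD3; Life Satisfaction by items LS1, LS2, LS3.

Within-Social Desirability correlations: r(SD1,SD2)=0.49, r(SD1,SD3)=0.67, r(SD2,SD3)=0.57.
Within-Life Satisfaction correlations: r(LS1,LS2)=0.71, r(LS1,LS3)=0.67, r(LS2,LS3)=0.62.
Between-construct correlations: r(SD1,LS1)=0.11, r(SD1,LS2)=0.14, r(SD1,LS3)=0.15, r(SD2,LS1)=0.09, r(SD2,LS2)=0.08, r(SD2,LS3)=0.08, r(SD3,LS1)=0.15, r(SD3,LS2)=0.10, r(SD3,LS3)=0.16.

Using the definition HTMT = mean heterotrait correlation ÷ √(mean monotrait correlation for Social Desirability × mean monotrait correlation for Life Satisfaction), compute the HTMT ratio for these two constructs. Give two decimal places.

Mean between = 1.06/9 = 0.1178.
Mean within-SD = 1.73/3 = 0.5767; mean within-LS = 2.00/3 = 0.6667.
Geometric mean = √(0.5767 × 0.6667) = 0.6201.
HTMT = 0.1178 / 0.6201 = 0.19.

0.19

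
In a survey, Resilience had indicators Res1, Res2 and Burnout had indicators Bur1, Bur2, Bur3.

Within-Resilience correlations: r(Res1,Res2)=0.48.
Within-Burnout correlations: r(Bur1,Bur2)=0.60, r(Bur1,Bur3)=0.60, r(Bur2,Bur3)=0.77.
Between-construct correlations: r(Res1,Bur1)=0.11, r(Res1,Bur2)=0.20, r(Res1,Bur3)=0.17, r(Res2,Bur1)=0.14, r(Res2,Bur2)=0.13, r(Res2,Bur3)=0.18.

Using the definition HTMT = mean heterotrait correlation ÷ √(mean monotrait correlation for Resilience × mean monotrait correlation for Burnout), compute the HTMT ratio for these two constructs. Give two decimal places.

Mean heterotrait r = 0.93/6 = 0.1550.
Mean within-Res = 0.48/1 = 0.4800; mean within-Bur = 1.97/3 = 0.6567.
Geometric mean = √(0.4800 × 0.6567) = 0.5614.
HTMT = 0.1550 / 0.5614 = 0.28.

0.28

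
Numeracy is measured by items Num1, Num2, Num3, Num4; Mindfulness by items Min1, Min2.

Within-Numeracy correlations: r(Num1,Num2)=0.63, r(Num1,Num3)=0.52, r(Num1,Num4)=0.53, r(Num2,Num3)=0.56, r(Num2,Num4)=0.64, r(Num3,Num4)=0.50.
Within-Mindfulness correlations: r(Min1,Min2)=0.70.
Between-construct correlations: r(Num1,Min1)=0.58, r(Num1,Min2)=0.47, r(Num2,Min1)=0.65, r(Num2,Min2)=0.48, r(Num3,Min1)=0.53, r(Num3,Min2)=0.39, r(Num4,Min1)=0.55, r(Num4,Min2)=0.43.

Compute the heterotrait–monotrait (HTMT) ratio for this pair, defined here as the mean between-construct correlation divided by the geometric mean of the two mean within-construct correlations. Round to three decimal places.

0.812

Mean between = 4.08/8 = 0.5100.
Mean within-Num = 3.38/6 = 0.5633; mean within-Min = 0.70/1 = 0.7000.
Geometric mean = √(0.5633 × 0.7000) = 0.6279.
HTMT = 0.5100 / 0.6279 = 0.812.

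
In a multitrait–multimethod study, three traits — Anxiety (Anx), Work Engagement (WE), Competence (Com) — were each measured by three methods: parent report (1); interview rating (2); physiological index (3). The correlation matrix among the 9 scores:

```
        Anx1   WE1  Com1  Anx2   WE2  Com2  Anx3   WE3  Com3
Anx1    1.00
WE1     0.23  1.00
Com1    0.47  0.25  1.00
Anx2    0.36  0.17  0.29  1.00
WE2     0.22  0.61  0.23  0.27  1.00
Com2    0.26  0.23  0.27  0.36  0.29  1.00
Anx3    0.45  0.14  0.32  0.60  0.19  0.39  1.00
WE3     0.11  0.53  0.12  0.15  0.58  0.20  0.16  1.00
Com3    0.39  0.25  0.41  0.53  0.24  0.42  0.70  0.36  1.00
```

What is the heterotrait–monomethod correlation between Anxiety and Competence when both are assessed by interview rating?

0.36

Different traits, same method: r(Anx2, Com2) = 0.36.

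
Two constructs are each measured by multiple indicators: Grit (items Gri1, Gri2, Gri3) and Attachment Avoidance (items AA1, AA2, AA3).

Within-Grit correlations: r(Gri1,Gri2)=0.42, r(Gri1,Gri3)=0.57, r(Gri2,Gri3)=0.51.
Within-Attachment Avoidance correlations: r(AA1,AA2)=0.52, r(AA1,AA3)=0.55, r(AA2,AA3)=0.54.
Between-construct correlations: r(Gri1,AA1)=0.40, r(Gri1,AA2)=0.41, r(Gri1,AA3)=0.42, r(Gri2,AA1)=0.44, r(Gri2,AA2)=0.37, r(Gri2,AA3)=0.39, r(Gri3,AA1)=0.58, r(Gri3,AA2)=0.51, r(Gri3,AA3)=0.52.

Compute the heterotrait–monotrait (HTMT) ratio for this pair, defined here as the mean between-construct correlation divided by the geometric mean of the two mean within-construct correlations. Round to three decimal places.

0.867

Between-construct mean = 4.04/9 = 0.4489.
Mean within-Gri = 1.50/3 = 0.5000; mean within-AA = 1.61/3 = 0.5367.
Geometric mean = √(0.5000 × 0.5367) = 0.5180.
HTMT = 0.4489 / 0.5180 = 0.867.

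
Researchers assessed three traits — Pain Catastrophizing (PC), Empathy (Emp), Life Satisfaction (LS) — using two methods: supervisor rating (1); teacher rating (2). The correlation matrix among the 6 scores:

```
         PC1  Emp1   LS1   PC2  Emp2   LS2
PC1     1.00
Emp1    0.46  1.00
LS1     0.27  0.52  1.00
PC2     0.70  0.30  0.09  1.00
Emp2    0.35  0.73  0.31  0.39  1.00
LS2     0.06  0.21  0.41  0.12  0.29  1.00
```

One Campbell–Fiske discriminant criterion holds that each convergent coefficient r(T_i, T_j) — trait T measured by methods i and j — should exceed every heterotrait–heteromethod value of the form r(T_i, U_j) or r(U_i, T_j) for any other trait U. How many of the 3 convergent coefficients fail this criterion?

Convergent coefficients and their comparison sets:
PC (methods 1·2): 0.70 vs {0.35, 0.30, 0.06, 0.09} → pass.
Emp (methods 1·2): 0.73 vs {0.30, 0.35, 0.21, 0.31} → pass.
LS (methods 1·2): 0.41 vs {0.09, 0.06, 0.31, 0.21} → pass.
0 of 3 fail.

0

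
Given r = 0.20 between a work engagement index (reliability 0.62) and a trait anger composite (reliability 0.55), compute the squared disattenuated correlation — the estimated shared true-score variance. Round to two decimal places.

0.12

Disattenuated r = 0.20 / √(0.62 × 0.55) = 0.20 / 0.5840 = 0.3425.
Shared true-score variance = 0.3425² = 0.1173 ≈ 0.12.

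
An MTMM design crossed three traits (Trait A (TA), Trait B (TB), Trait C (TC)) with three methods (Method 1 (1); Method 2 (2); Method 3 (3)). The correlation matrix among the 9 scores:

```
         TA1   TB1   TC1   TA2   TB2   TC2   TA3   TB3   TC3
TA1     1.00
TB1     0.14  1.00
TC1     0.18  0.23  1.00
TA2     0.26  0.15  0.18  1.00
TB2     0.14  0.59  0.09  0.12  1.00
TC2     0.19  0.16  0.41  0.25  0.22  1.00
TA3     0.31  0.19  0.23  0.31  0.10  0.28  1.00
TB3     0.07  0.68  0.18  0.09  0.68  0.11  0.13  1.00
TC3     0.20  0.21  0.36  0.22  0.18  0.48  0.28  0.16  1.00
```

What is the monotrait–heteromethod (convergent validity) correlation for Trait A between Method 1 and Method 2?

0.26

Same trait (TA), different methods: r(TA1, TA2) = 0.26.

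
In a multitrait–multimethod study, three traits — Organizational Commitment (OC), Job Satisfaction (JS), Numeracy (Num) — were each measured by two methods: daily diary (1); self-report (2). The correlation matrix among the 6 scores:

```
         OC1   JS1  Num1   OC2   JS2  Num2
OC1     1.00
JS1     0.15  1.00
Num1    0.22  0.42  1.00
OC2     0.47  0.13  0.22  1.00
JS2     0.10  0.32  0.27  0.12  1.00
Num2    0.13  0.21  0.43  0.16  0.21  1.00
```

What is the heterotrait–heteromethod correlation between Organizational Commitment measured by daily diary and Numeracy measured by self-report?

Different traits and methods: r(OC1, Num2) = 0.13.

0.13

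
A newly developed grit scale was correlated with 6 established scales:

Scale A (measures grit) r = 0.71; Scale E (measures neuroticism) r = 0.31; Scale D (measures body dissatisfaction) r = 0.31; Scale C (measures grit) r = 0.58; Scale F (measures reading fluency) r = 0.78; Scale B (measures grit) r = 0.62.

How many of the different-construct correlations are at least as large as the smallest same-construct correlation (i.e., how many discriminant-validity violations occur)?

Convergent (same construct = grit): Scale A, Scale C, Scale B.
Smallest convergent = 0.58. Discriminant values: 0.31, 0.31, 0.78; count ≥ 0.58 → 1.

1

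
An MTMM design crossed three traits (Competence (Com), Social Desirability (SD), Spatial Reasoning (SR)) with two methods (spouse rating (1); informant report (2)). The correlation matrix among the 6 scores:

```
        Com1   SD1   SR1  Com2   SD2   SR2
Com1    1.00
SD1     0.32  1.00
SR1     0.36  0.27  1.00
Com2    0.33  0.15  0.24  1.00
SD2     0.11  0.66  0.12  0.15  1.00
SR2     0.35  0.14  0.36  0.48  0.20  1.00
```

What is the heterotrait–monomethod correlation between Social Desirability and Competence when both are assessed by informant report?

Different traits, same method: r(SD2, Com2) = 0.15.

0.15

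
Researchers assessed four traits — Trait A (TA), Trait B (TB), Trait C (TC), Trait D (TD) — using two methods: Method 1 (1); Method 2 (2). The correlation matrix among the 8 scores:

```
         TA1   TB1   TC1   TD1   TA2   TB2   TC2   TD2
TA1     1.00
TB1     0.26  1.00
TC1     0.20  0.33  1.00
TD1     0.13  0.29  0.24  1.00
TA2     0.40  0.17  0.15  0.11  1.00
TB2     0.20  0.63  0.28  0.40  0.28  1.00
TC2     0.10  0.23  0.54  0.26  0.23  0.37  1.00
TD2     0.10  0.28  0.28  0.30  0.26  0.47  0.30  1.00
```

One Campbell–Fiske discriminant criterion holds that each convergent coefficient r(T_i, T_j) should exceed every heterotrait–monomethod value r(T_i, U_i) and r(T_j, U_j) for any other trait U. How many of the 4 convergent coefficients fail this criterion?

Checking each validity diagonal entry against its comparison values:
TA (methods 1·2): 0.40 vs {0.26, 0.28, 0.20, 0.23, 0.13, 0.26} → pass.
TB (methods 1·2): 0.63 vs {0.26, 0.28, 0.33, 0.37, 0.29, 0.47} → pass.
TC (methods 1·2): 0.54 vs {0.20, 0.23, 0.33, 0.37, 0.24, 0.30} → pass.
TD (methods 1·2): 0.30 vs {0.13, 0.26, 0.29, 0.47, 0.24, 0.30} → fail.
1 of 4 fail.

1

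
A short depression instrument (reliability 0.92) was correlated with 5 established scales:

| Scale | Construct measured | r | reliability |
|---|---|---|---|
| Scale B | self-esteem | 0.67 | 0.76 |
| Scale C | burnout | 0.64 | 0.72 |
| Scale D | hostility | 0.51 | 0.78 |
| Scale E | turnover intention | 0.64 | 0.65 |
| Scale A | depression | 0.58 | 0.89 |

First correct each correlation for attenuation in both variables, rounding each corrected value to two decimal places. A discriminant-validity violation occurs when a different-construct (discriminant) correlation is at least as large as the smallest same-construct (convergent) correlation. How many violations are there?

3

Disattenuated r (r / √(r_scale · r_new)):
  Scale B (disc): 0.67 / √(0.76·0.92) = 0.80
  Scale C (disc): 0.64 / √(0.72·0.92) = 0.79
  Scale D (disc): 0.51 / √(0.78·0.92) = 0.60
  Scale E (disc): 0.64 / √(0.65·0.92) = 0.83
  Scale A (conv): 0.58 / √(0.89·0.92) = 0.64
Smallest convergent = 0.64. Discriminant values: 0.80, 0.79, 0.60, 0.83; count ≥ 0.64 → 3.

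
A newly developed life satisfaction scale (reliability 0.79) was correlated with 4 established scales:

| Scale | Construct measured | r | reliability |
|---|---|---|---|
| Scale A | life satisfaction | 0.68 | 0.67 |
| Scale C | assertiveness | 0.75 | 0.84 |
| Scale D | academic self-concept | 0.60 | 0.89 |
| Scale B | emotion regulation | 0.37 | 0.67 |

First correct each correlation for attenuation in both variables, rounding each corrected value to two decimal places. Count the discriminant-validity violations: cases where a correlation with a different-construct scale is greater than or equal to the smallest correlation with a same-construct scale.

Disattenuated r (r / √(r_scale · r_new)):
  Scale A (conv): 0.68 / √(0.67·0.79) = 0.93
  Scale C (disc): 0.75 / √(0.84·0.79) = 0.92
  Scale D (disc): 0.60 / √(0.89·0.79) = 0.72
  Scale B (disc): 0.37 / √(0.67·0.79) = 0.51
Smallest convergent = 0.93. Discriminant values: 0.92, 0.72, 0.51; count ≥ 0.93 → 0.

0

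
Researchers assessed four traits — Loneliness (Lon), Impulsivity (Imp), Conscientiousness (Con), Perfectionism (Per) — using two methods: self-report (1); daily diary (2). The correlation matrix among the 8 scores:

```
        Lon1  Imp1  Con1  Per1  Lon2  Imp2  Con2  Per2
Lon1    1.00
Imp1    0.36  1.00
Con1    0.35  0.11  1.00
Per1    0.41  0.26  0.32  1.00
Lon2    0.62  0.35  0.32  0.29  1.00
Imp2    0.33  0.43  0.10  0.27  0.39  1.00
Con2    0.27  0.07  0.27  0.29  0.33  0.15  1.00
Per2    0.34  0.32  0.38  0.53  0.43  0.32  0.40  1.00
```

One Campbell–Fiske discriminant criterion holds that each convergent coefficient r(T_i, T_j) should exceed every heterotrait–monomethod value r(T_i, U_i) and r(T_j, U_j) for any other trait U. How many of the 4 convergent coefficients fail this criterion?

Checking each validity diagonal entry against its comparison values:
Lon (methods 1·2): 0.62 vs {0.36, 0.39, 0.35, 0.33, 0.41, 0.43} → pass.
Imp (methods 1·2): 0.43 vs {0.36, 0.39, 0.11, 0.15, 0.26, 0.32} → pass.
Con (methods 1·2): 0.27 vs {0.35, 0.33, 0.11, 0.15, 0.32, 0.40} → fail.
Per (methods 1·2): 0.53 vs {0.41, 0.43, 0.26, 0.32, 0.32, 0.40} → pass.
1 of 4 fail.

1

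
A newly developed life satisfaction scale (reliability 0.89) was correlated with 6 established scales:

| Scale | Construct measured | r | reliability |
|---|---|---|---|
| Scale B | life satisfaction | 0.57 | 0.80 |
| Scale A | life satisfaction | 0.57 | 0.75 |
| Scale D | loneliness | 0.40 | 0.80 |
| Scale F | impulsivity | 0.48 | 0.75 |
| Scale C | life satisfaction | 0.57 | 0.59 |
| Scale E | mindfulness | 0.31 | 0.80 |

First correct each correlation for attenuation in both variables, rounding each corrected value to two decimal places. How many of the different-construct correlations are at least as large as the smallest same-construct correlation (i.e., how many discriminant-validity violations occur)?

0

Disattenuated r (r / √(r_scale · r_new)):
  Scale B (conv): 0.57 / √(0.80·0.89) = 0.68
  Scale A (conv): 0.57 / √(0.75·0.89) = 0.70
  Scale D (disc): 0.40 / √(0.80·0.89) = 0.47
  Scale F (disc): 0.48 / √(0.75·0.89) = 0.59
  Scale C (conv): 0.57 / √(0.59·0.89) = 0.79
  Scale E (disc): 0.31 / √(0.80·0.89) = 0.37
Smallest convergent = 0.68. Discriminant values: 0.47, 0.59, 0.37; count ≥ 0.68 → 0.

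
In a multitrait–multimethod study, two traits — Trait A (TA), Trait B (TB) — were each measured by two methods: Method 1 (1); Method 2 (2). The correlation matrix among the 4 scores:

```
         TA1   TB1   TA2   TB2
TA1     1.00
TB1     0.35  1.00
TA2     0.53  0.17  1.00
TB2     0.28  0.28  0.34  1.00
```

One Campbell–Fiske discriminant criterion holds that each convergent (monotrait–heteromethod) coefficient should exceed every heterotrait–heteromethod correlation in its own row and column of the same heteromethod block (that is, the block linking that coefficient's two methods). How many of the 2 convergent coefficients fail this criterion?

Checking each validity diagonal entry against its comparison values:
TA (methods 1·2): 0.53 vs {0.28, 0.17} → pass.
TB (methods 1·2): 0.28 vs {0.17, 0.28} → fail.
1 of 2 fail.

1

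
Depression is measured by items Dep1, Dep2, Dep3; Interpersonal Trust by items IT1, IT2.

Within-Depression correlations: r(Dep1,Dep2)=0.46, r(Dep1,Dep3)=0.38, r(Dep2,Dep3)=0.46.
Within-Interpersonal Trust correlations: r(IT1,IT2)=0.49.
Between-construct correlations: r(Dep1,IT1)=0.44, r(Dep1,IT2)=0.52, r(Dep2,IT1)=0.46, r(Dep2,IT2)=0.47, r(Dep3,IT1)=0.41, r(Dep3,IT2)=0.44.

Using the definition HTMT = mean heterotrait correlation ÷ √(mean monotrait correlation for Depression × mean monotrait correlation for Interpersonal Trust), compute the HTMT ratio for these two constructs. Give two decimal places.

0.99

Mean heterotrait r = 2.74/6 = 0.4567.
Mean within-Dep = 1.30/3 = 0.4333; mean within-IT = 0.49/1 = 0.4900.
Geometric mean = √(0.4333 × 0.4900) = 0.4608.
HTMT = 0.4567 / 0.4608 = 0.99.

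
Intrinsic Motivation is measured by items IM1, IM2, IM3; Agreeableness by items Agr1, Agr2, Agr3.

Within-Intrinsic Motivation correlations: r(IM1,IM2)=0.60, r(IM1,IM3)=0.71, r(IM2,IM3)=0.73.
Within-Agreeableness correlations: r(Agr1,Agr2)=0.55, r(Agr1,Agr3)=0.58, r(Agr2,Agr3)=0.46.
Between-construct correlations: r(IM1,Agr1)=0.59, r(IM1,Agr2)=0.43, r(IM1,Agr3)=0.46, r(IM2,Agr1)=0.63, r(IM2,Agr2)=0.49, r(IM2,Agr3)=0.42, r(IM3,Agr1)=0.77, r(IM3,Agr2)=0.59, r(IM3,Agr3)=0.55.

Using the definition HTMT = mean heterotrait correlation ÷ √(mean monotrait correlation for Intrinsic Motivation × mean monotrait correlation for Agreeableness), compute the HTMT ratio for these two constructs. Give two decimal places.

0.91

Mean heterotrait r = 4.93/9 = 0.5478.
Mean within-IM = 2.04/3 = 0.6800; mean within-Agr = 1.59/3 = 0.5300.
Geometric mean = √(0.6800 × 0.5300) = 0.6003.
HTMT = 0.5478 / 0.6003 = 0.91.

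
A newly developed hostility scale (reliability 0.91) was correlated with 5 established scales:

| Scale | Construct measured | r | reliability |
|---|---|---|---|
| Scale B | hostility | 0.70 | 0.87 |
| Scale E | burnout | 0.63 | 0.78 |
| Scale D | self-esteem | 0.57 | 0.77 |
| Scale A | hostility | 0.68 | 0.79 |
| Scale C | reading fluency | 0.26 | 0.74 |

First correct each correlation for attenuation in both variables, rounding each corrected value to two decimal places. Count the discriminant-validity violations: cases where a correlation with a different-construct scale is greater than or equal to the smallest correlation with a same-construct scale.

0

Disattenuated r (r / √(r_scale · r_new)):
  Scale B (conv): 0.70 / √(0.87·0.91) = 0.79
  Scale E (disc): 0.63 / √(0.78·0.91) = 0.75
  Scale D (disc): 0.57 / √(0.77·0.91) = 0.68
  Scale A (conv): 0.68 / √(0.79·0.91) = 0.80
  Scale C (disc): 0.26 / √(0.74·0.91) = 0.32
Smallest convergent = 0.79. Discriminant values: 0.75, 0.68, 0.32; count ≥ 0.79 → 0.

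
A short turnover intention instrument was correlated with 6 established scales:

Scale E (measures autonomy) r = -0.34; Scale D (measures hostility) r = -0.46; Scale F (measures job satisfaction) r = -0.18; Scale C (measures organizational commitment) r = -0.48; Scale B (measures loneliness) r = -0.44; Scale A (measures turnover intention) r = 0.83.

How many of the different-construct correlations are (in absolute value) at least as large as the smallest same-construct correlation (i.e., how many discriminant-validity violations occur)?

Convergent (same construct = turnover intention): Scale A.
Smallest convergent = 0.83. Discriminant |r|: 0.34, 0.46, 0.18, 0.48, 0.44; count ≥ 0.83 → 0.

0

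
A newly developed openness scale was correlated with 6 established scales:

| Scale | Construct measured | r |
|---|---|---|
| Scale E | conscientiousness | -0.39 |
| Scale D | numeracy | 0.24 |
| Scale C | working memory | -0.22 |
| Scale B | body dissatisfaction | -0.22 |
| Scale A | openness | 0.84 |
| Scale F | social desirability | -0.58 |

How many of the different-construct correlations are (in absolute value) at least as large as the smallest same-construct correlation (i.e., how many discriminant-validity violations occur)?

0

Convergent (same construct = openness): Scale A.
Smallest convergent = 0.84. Discriminant |r|: 0.39, 0.24, 0.22, 0.22, 0.58; count ≥ 0.84 → 0.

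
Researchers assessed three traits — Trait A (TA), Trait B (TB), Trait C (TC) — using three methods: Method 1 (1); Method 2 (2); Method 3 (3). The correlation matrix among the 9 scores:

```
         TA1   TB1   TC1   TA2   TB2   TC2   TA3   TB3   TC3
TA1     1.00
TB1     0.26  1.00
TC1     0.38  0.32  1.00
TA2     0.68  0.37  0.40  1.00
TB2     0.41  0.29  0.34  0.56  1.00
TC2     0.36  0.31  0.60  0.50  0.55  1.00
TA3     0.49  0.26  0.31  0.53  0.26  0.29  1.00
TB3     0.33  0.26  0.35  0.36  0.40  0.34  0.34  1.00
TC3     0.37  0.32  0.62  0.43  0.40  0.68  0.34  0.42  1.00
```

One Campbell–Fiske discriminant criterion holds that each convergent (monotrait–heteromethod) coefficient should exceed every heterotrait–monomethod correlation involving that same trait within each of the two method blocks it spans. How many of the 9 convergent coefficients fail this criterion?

4

Each convergent coefficient versus the relevant comparison correlations:
TA (methods 1·2): 0.68 vs {0.26, 0.56, 0.38, 0.50} → pass.
TA (methods 1·3): 0.49 vs {0.26, 0.34, 0.38, 0.34} → pass.
TA (methods 2·3): 0.53 vs {0.56, 0.34, 0.50, 0.34} → fail.
TB (methods 1·2): 0.29 vs {0.26, 0.56, 0.32, 0.55} → fail.
TB (methods 1·3): 0.26 vs {0.26, 0.34, 0.32, 0.42} → fail.
TB (methods 2·3): 0.40 vs {0.56, 0.34, 0.55, 0.42} → fail.
TC (methods 1·2): 0.60 vs {0.38, 0.50, 0.32, 0.55} → pass.
TC (methods 1·3): 0.62 vs {0.38, 0.34, 0.32, 0.42} → pass.
TC (methods 2·3): 0.68 vs {0.50, 0.34, 0.55, 0.42} → pass.
4 of 9 fail.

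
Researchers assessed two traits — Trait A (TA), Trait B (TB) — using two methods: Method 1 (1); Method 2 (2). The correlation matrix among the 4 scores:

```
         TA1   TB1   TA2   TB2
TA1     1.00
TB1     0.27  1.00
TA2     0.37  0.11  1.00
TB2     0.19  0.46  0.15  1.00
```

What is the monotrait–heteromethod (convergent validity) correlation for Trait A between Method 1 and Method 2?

0.37

Same trait (TA), different methods: r(TA1, TA2) = 0.37.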